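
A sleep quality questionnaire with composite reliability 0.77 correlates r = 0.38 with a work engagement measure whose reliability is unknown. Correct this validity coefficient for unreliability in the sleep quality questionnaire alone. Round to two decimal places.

0.43

Single correction: r_c = r_obs / √r_xx = 0.38 / √0.77 = 0.38 / 0.8775 ≈ 0.43.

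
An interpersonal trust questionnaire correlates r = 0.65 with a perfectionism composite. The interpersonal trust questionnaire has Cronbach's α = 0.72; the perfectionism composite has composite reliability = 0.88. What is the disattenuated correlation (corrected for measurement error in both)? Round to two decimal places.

r_true = r_obs / √(r_xx · r_yy) = 0.65 / √(0.72 × 0.88) = 0.65 / √0.6336 = 0.65 / 0.7960 ≈ 0.82.

0.82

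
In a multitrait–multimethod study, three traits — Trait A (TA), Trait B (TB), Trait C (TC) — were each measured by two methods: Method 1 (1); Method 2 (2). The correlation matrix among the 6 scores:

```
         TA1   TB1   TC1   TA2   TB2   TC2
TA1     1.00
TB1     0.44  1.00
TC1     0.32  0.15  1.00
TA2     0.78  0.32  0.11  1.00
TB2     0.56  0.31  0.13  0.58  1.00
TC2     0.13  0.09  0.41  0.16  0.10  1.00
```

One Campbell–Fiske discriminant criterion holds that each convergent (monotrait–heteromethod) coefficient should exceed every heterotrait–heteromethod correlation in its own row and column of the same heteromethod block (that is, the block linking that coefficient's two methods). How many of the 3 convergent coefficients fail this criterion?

1

Checking each validity diagonal entry against its comparison values:
TA (methods 1·2): 0.78 vs {0.56, 0.32, 0.13, 0.11} → pass.
TB (methods 1·2): 0.31 vs {0.32, 0.56, 0.09, 0.13} → fail.
TC (methods 1·2): 0.41 vs {0.11, 0.13, 0.13, 0.09} → pass.
1 of 3 fail.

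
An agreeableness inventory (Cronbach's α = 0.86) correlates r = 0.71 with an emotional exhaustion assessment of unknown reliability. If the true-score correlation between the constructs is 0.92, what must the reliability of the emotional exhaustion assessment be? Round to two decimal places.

0.69

r_true = r_obs / √(r_xx · r_yy) ⇒ 0.92 = 0.71 / √(0.86 · r_yy).
√(0.86 · r_yy) = 0.71 / 0.92 = 0.7717; 0.86 · r_yy = 0.5955; r_yy = 0.5955 / 0.86 ≈ 0.69.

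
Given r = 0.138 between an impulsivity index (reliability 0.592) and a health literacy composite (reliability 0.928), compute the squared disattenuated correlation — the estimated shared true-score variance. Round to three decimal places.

Disattenuated r = 0.138 / √(0.592 × 0.928) = 0.138 / 0.7412 = 0.1862.
Shared true-score variance = 0.1862² = 0.0347 ≈ 0.035.

0.035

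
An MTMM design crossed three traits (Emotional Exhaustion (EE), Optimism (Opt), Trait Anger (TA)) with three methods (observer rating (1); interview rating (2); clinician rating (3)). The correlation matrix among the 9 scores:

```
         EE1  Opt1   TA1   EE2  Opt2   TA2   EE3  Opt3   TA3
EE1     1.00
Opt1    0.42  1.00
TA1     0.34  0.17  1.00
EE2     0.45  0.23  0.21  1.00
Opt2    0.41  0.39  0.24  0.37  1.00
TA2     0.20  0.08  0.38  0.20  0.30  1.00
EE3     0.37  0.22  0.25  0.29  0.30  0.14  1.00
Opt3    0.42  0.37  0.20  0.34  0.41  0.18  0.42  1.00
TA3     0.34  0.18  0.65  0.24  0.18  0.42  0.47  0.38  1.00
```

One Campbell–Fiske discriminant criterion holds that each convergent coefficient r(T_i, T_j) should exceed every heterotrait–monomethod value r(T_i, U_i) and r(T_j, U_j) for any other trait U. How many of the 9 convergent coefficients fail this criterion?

Convergent coefficients and their comparison sets:
EE (methods 1·2): 0.45 vs {0.42, 0.37, 0.34, 0.20} → pass.
EE (methods 1·3): 0.37 vs {0.42, 0.42, 0.34, 0.47} → fail.
EE (methods 2·3): 0.29 vs {0.37, 0.42, 0.20, 0.47} → fail.
Opt (methods 1·2): 0.39 vs {0.42, 0.37, 0.17, 0.30} → fail.
Opt (methods 1·3): 0.37 vs {0.42, 0.42, 0.17, 0.38} → fail.
Opt (methods 2·3): 0.41 vs {0.37, 0.42, 0.30, 0.38} → fail.
TA (methods 1·2): 0.38 vs {0.34, 0.20, 0.17, 0.30} → pass.
TA (methods 1·3): 0.65 vs {0.34, 0.47, 0.17, 0.38} → pass.
TA (methods 2·3): 0.42 vs {0.20, 0.47, 0.30, 0.38} → fail.
6 of 9 fail.

6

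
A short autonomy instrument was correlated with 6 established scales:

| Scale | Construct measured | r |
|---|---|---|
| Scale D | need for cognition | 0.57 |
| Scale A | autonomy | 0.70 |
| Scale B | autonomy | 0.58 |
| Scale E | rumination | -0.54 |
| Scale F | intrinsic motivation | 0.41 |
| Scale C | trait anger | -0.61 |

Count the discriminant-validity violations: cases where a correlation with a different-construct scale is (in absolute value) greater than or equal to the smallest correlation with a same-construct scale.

1

Convergent (same construct = autonomy): Scale A, Scale B.
Smallest convergent = 0.58. Discriminant |r|: 0.57, 0.54, 0.41, 0.61; count ≥ 0.58 → 1.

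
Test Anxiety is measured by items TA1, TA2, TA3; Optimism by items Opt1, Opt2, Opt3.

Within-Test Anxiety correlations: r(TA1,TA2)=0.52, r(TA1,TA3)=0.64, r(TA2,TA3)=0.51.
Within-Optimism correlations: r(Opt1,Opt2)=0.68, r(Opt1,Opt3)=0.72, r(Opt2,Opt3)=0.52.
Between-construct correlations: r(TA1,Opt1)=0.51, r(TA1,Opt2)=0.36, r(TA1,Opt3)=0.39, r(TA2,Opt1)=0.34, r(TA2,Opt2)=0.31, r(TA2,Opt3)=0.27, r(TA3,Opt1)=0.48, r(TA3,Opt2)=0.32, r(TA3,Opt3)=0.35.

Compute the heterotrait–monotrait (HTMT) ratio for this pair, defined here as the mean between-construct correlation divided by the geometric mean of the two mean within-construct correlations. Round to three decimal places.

0.620

Between-construct mean = 3.33/9 = 0.3700.
Mean within-TA = 1.67/3 = 0.5567; mean within-Opt = 1.92/3 = 0.6400.
Geometric mean = √(0.5567 × 0.6400) = 0.5969.
HTMT = 0.3700 / 0.5969 = 0.620.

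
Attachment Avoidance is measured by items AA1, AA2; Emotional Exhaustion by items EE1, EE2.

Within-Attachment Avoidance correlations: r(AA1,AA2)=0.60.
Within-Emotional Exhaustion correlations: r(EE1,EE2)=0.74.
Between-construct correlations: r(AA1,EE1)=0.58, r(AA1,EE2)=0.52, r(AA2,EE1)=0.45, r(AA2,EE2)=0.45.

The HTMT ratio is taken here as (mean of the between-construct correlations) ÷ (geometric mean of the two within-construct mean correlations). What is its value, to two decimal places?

Mean heterotrait r = 2.00/4 = 0.5000.
Mean within-AA = 0.60/1 = 0.6000; mean within-EE = 0.74/1 = 0.7400.
Geometric mean = √(0.6000 × 0.7400) = 0.6663.
HTMT = 0.5000 / 0.6663 = 0.75.

0.75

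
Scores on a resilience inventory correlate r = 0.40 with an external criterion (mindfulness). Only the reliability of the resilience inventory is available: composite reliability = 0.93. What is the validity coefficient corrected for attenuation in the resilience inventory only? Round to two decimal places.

0.41

Single correction: r_c = r_obs / √r_xx = 0.40 / √0.93 = 0.40 / 0.9644 ≈ 0.41.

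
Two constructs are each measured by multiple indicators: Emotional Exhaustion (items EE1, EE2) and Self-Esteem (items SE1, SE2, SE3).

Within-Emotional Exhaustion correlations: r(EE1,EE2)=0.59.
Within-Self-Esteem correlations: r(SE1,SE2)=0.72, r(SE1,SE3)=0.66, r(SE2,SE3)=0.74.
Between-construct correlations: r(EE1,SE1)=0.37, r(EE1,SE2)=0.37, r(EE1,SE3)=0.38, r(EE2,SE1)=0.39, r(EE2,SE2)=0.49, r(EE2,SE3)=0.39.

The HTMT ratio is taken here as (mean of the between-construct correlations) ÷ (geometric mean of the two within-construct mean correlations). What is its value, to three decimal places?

0.617

Mean heterotrait r = 2.39/6 = 0.3983.
Mean within-EE = 0.59/1 = 0.5900; mean within-SE = 2.12/3 = 0.7067.
Geometric mean = √(0.5900 × 0.7067) = 0.6457.
HTMT = 0.3983 / 0.6457 = 0.617.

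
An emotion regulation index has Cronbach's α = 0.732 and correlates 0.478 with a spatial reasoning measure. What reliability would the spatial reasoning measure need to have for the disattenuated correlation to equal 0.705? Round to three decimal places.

0.628

r_true = r_obs / √(r_xx · r_yy) ⇒ 0.705 = 0.478 / √(0.732 · r_yy).
√(0.732 · r_yy) = 0.478 / 0.705 = 0.6780; 0.732 · r_yy = 0.4597; r_yy = 0.4597 / 0.732 ≈ 0.628.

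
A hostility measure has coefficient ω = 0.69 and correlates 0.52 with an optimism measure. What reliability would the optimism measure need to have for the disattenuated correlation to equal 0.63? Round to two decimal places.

0.99

r_true = r_obs / √(r_xx · r_yy) ⇒ 0.63 = 0.52 / √(0.69 · r_yy).
√(0.69 · r_yy) = 0.52 / 0.63 = 0.8254; 0.69 · r_yy = 0.6813; r_yy = 0.6813 / 0.69 ≈ 0.99.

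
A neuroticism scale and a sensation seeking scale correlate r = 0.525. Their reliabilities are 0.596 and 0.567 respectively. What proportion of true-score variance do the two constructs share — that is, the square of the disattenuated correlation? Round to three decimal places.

0.816

Disattenuated r = 0.525 / √(0.596 × 0.567) = 0.525 / 0.5813 = 0.9031.
Shared true-score variance = 0.9031² = 0.8156 ≈ 0.816.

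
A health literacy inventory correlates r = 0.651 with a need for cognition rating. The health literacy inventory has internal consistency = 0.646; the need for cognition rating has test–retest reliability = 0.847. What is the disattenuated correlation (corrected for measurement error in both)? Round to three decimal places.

r_true = r_obs / √(r_xx · r_yy) = 0.651 / √(0.646 × 0.847) = 0.651 / √0.547162 = 0.651 / 0.7397 ≈ 0.880.

0.880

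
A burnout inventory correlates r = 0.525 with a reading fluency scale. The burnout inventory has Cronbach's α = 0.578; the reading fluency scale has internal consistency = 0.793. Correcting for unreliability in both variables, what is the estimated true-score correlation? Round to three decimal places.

0.775

r_true = r_obs / √(r_xx · r_yy) = 0.525 / √(0.578 × 0.793) = 0.525 / √0.458354 = 0.525 / 0.6770 ≈ 0.775.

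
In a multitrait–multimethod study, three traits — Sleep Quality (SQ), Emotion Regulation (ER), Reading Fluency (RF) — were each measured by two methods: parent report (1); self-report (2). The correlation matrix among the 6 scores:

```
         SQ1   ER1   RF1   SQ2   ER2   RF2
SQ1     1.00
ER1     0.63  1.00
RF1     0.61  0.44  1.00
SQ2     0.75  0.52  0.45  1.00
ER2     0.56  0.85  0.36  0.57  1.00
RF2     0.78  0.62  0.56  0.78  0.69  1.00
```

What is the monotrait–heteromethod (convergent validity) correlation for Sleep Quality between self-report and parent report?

0.75

Same trait (SQ), different methods: r(SQ2, SQ1) = 0.75.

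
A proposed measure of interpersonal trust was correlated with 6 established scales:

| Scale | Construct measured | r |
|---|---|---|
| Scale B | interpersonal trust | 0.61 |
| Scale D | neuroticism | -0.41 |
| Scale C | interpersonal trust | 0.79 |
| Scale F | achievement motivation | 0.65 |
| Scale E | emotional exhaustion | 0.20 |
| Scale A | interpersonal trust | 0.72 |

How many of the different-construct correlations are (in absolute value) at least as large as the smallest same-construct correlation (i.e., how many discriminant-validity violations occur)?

1

Convergent (same construct = interpersonal trust): Scale B, Scale C, Scale A.
Smallest convergent = 0.61. Discriminant |r|: 0.41, 0.65, 0.20; count ≥ 0.61 → 1.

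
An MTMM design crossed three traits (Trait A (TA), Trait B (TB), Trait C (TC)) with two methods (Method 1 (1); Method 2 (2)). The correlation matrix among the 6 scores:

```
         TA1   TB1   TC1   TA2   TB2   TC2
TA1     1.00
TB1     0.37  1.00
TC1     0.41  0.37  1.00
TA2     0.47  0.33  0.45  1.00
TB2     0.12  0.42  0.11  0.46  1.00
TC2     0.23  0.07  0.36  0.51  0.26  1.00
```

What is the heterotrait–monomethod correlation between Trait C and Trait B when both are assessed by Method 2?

0.26

Different traits, same method: r(TC2, TB2) = 0.26.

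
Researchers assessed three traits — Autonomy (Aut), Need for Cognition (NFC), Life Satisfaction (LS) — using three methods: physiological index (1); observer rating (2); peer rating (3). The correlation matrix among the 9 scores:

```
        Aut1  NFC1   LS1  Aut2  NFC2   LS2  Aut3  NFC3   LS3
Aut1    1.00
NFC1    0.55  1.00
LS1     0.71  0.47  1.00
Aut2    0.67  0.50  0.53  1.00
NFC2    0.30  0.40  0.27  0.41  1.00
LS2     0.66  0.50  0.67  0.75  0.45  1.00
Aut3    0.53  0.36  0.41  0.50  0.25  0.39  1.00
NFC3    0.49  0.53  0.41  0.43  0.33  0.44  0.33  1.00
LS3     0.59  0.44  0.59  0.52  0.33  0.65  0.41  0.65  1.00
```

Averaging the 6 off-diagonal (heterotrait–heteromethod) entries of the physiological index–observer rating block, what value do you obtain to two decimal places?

0.46

HTHM values (method 1 × method 2): 0.30, 0.66, 0.50, 0.50, 0.53, 0.27; mean = 2.76/6 = 0.46.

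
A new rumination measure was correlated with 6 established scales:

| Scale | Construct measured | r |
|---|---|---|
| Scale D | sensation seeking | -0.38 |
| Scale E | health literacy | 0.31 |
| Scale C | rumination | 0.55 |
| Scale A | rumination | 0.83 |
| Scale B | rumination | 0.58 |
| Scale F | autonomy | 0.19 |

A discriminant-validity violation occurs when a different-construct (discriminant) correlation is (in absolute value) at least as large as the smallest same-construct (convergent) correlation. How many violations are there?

0

Convergent (same construct = rumination): Scale C, Scale A, Scale B.
Smallest convergent = 0.55. Discriminant |r|: 0.38, 0.31, 0.19; count ≥ 0.55 → 0.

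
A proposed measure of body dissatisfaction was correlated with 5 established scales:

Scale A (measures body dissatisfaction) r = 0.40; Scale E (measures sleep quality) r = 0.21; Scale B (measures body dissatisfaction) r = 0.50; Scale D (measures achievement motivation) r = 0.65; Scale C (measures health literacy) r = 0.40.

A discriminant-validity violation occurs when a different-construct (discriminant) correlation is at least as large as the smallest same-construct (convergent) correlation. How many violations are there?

Convergent (same construct = body dissatisfaction): Scale A, Scale B.
Smallest convergent = 0.40. Discriminant values: 0.21, 0.65, 0.40; count ≥ 0.40 → 2.

2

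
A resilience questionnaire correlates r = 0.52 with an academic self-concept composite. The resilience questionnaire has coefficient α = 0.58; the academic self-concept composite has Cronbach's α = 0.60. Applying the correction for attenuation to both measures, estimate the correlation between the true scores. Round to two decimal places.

r_true = r_obs / √(r_xx · r_yy) = 0.52 / √(0.58 × 0.60) = 0.52 / √0.3480 = 0.52 / 0.5899 ≈ 0.88.

0.88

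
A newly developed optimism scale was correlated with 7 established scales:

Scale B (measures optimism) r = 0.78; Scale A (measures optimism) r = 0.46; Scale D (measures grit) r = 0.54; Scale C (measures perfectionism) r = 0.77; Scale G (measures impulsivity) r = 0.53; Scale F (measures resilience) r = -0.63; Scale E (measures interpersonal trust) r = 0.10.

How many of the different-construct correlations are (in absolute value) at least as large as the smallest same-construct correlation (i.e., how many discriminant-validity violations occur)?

4

Convergent (same construct = optimism): Scale B, Scale A.
Smallest convergent = 0.46. Discriminant |r|: 0.54, 0.77, 0.53, 0.63, 0.10; count ≥ 0.46 → 4.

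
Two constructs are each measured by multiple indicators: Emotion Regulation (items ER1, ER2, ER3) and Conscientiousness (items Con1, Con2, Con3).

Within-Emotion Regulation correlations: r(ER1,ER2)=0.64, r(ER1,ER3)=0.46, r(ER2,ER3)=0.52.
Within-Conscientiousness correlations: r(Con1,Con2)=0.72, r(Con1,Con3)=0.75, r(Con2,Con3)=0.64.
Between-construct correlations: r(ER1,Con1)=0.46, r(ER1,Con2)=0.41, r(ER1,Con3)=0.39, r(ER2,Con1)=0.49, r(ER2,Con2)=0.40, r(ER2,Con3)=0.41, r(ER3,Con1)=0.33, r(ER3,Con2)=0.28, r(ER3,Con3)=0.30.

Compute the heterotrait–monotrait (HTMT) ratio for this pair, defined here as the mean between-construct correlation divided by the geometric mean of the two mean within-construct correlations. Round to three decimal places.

Mean heterotrait r = 3.47/9 = 0.3856.
Mean within-ER = 1.62/3 = 0.5400; mean within-Con = 2.11/3 = 0.7033.
Geometric mean = √(0.5400 × 0.7033) = 0.6163.
HTMT = 0.3856 / 0.6163 = 0.626.

0.626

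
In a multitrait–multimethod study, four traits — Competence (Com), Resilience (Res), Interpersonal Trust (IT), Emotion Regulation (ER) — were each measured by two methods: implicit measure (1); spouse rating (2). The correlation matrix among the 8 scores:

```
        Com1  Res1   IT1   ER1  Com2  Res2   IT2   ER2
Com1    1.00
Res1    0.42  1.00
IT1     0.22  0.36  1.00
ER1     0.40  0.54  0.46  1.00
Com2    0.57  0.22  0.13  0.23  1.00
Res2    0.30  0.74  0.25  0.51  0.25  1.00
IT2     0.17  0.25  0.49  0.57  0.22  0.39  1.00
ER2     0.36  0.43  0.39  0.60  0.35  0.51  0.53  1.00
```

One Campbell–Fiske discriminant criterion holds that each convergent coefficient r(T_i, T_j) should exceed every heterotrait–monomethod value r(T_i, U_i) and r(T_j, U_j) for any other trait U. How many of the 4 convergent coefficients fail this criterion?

Convergent coefficients and their comparison sets:
Com (methods 1·2): 0.57 vs {0.42, 0.25, 0.22, 0.22, 0.40, 0.35} → pass.
Res (methods 1·2): 0.74 vs {0.42, 0.25, 0.36, 0.39, 0.54, 0.51} → pass.
IT (methods 1·2): 0.49 vs {0.22, 0.22, 0.36, 0.39, 0.46, 0.53} → fail.
ER (methods 1·2): 0.60 vs {0.40, 0.35, 0.54, 0.51, 0.46, 0.53} → pass.
1 of 4 fail.

1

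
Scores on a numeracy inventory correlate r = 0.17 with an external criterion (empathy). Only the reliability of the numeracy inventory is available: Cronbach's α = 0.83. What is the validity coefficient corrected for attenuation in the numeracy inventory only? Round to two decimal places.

Single correction: r_c = r_obs / √r_xx = 0.17 / √0.83 = 0.17 / 0.9110 ≈ 0.19.

0.19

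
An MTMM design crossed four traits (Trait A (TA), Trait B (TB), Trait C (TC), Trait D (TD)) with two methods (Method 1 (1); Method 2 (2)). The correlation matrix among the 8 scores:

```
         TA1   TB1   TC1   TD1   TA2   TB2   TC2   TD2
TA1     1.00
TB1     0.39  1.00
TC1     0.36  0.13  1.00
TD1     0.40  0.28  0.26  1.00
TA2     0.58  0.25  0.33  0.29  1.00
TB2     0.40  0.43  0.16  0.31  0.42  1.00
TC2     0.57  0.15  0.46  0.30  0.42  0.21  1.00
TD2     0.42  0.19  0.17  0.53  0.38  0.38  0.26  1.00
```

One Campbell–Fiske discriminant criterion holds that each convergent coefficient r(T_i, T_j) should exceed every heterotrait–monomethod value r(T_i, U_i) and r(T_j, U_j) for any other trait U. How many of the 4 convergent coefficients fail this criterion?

Convergent coefficients and their comparison sets:
TA (methods 1·2): 0.58 vs {0.39, 0.42, 0.36, 0.42, 0.40, 0.38} → pass.
TB (methods 1·2): 0.43 vs {0.39, 0.42, 0.13, 0.21, 0.28, 0.38} → pass.
TC (methods 1·2): 0.46 vs {0.36, 0.42, 0.13, 0.21, 0.26, 0.26} → pass.
TD (methods 1·2): 0.53 vs {0.40, 0.38, 0.28, 0.38, 0.26, 0.26} → pass.
0 of 4 fail.

0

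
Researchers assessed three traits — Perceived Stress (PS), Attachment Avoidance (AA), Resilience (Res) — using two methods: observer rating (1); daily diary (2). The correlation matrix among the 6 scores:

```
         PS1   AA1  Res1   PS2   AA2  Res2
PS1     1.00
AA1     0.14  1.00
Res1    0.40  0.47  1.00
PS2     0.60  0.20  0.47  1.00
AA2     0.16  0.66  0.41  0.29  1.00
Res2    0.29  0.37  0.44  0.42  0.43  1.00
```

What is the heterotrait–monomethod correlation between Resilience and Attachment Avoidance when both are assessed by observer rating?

0.47

Different traits, same method: r(Res1, AA1) = 0.47.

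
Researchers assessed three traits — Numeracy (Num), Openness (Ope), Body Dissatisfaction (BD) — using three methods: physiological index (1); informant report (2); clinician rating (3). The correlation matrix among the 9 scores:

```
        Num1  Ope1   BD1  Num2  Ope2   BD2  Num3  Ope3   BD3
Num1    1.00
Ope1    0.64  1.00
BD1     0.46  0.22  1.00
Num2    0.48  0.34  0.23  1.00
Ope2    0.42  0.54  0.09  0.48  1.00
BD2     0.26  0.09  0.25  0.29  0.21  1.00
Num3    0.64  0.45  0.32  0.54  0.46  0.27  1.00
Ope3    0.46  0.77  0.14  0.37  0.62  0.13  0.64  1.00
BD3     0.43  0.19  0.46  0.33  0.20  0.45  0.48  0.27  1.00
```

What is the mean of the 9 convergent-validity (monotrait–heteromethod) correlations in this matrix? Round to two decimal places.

0.53

Convergent values: 0.48, 0.64, 0.54, 0.54, 0.77, 0.62, 0.25, 0.46, 0.45; mean = 4.75/9 = 0.53.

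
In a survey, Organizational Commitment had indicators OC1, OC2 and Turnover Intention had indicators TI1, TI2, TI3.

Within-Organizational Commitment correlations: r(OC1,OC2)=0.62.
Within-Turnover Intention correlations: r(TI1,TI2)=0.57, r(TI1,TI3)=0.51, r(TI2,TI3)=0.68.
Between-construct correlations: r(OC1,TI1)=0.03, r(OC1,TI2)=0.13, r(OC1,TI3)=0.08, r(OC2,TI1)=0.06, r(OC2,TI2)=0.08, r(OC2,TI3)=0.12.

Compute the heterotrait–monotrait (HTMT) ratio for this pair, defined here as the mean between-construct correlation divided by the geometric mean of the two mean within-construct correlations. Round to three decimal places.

Mean heterotrait r = 0.50/6 = 0.0833.
Mean within-OC = 0.62/1 = 0.6200; mean within-TI = 1.76/3 = 0.5867.
Geometric mean = √(0.6200 × 0.5867) = 0.6031.
HTMT = 0.0833 / 0.6031 = 0.138.

0.138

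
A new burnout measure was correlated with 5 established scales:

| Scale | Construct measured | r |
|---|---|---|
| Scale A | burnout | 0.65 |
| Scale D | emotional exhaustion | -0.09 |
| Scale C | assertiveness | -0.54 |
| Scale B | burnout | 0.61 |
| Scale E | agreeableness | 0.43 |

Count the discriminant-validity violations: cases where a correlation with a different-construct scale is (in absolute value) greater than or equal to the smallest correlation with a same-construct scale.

Convergent (same construct = burnout): Scale A, Scale B.
Smallest convergent = 0.61. Discriminant |r|: 0.09, 0.54, 0.43; count ≥ 0.61 → 0.

0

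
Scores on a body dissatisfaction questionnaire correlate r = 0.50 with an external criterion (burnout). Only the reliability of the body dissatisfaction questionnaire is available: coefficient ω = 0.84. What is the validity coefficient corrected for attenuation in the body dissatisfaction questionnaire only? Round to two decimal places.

0.55

Single correction: r_c = r_obs / √r_xx = 0.50 / √0.84 = 0.50 / 0.9165 ≈ 0.55.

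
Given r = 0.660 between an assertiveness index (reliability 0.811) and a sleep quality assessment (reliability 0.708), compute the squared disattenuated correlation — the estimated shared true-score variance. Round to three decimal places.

Disattenuated r = 0.660 / √(0.811 × 0.708) = 0.660 / 0.7578 = 0.8709.
Shared true-score variance = 0.8709² = 0.7585 ≈ 0.759.

0.759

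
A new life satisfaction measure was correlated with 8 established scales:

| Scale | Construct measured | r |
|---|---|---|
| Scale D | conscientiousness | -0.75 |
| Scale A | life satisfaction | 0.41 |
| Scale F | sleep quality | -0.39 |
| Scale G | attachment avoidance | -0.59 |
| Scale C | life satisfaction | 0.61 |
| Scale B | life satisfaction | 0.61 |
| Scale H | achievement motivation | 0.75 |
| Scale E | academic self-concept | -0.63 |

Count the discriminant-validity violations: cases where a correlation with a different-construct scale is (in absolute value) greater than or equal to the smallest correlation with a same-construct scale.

4

Convergent (same construct = life satisfaction): Scale A, Scale C, Scale B.
Smallest convergent = 0.41. Discriminant |r|: 0.75, 0.39, 0.59, 0.75, 0.63; count ≥ 0.41 → 4.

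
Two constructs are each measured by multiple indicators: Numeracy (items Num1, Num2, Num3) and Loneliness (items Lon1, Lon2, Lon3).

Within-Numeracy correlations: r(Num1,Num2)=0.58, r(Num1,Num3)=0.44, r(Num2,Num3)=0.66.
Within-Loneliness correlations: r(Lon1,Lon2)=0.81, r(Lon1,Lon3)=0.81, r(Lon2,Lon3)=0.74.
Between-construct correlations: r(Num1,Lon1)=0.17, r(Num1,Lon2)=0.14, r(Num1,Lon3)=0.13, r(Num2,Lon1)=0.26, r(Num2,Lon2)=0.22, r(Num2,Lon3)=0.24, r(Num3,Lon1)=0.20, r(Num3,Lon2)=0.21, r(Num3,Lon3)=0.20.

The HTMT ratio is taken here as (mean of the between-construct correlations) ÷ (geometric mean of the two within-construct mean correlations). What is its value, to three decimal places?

0.296

Mean between = 1.77/9 = 0.1967.
Mean within-Num = 1.68/3 = 0.5600; mean within-Lon = 2.36/3 = 0.7867.
Geometric mean = √(0.5600 × 0.7867) = 0.6637.
HTMT = 0.1967 / 0.6637 = 0.296.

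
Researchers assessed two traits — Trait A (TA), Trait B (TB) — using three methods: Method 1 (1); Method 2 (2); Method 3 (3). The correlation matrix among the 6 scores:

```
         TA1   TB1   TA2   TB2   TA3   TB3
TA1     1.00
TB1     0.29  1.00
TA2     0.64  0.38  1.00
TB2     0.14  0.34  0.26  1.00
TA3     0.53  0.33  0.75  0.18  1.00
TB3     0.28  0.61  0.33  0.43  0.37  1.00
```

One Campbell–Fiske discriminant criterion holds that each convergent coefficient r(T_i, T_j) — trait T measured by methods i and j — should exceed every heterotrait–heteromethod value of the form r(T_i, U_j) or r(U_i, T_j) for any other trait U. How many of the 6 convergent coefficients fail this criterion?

Each convergent coefficient versus the relevant comparison correlations:
TA (methods 1·2): 0.64 vs {0.14, 0.38} → pass.
TA (methods 1·3): 0.53 vs {0.28, 0.33} → pass.
TA (methods 2·3): 0.75 vs {0.33, 0.18} → pass.
TB (methods 1·2): 0.34 vs {0.38, 0.14} → fail.
TB (methods 1·3): 0.61 vs {0.33, 0.28} → pass.
TB (methods 2·3): 0.43 vs {0.18, 0.33} → pass.
1 of 6 fail.

1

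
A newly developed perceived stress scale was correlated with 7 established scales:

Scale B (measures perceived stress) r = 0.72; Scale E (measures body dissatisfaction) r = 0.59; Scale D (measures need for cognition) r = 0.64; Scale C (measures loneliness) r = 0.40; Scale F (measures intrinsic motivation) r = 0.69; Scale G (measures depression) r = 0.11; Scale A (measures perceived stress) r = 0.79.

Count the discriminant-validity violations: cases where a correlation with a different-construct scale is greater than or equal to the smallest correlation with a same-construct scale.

Convergent (same construct = perceived stress): Scale B, Scale A.
Smallest convergent = 0.72. Discriminant values: 0.59, 0.64, 0.40, 0.69, 0.11; count ≥ 0.72 → 0.

0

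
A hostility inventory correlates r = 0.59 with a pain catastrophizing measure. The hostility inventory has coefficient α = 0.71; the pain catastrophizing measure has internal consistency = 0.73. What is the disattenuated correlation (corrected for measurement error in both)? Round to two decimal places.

r_true = r_obs / √(r_xx · r_yy) = 0.59 / √(0.71 × 0.73) = 0.59 / √0.5183 = 0.59 / 0.7199 ≈ 0.82.

0.82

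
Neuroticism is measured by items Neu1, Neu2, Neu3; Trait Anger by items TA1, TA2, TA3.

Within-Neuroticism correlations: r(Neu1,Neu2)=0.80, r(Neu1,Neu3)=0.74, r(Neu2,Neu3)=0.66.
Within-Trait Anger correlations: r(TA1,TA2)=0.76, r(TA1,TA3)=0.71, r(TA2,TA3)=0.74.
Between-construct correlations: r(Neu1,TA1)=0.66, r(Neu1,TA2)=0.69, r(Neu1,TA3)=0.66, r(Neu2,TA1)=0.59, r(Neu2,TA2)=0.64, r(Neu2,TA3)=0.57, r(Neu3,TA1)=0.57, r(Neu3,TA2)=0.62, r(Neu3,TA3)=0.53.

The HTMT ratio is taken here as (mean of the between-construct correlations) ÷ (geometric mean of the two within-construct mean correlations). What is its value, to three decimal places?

0.836

Mean heterotrait r = 5.53/9 = 0.6144.
Mean within-Neu = 2.20/3 = 0.7333; mean within-TA = 2.21/3 = 0.7367.
Geometric mean = √(0.7333 × 0.7367) = 0.7350.
HTMT = 0.6144 / 0.7350 = 0.836.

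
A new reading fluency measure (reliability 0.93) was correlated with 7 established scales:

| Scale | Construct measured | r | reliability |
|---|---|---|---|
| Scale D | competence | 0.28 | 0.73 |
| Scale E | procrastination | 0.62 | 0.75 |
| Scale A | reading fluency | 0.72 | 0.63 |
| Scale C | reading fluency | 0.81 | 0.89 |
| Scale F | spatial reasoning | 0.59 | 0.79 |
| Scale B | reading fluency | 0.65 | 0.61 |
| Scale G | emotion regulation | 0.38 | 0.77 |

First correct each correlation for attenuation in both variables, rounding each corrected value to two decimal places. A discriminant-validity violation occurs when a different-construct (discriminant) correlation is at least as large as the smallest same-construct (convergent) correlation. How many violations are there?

0

Disattenuated r (r / √(r_scale · r_new)):
  Scale D (disc): 0.28 / √(0.73·0.93) = 0.34
  Scale E (disc): 0.62 / √(0.75·0.93) = 0.74
  Scale A (conv): 0.72 / √(0.63·0.93) = 0.94
  Scale C (conv): 0.81 / √(0.89·0.93) = 0.89
  Scale F (disc): 0.59 / √(0.79·0.93) = 0.69
  Scale B (conv): 0.65 / √(0.61·0.93) = 0.86
  Scale G (disc): 0.38 / √(0.77·0.93) = 0.45
Smallest convergent = 0.86. Discriminant values: 0.34, 0.74, 0.69, 0.45; count ≥ 0.86 → 0.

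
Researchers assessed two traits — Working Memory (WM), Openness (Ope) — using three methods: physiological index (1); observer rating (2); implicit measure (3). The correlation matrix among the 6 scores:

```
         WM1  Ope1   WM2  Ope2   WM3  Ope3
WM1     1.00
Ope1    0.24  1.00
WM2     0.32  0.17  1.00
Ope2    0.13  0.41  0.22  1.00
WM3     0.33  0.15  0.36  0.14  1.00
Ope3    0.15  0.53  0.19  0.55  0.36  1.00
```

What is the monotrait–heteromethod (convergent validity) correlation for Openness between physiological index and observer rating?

Same trait (Ope), different methods: r(Ope1, Ope2) = 0.41.

0.41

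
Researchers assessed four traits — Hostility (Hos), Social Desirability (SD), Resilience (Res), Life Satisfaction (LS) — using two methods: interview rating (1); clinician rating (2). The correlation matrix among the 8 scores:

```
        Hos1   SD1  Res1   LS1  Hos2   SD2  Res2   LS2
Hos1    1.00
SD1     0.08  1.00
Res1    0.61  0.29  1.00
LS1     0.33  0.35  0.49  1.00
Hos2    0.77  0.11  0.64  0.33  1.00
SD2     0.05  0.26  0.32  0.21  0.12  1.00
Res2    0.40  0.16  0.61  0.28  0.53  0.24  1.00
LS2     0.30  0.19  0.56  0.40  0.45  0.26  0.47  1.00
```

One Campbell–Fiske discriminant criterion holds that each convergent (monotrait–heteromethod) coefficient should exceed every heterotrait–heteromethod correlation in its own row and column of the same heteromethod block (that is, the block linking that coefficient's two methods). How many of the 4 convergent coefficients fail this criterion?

3

Checking each validity diagonal entry against its comparison values:
Hos (methods 1·2): 0.77 vs {0.05, 0.11, 0.40, 0.64, 0.30, 0.33} → pass.
SD (methods 1·2): 0.26 vs {0.11, 0.05, 0.16, 0.32, 0.19, 0.21} → fail.
Res (methods 1·2): 0.61 vs {0.64, 0.40, 0.32, 0.16, 0.56, 0.28} → fail.
LS (methods 1·2): 0.40 vs {0.33, 0.30, 0.21, 0.19, 0.28, 0.56} → fail.
3 of 4 fail.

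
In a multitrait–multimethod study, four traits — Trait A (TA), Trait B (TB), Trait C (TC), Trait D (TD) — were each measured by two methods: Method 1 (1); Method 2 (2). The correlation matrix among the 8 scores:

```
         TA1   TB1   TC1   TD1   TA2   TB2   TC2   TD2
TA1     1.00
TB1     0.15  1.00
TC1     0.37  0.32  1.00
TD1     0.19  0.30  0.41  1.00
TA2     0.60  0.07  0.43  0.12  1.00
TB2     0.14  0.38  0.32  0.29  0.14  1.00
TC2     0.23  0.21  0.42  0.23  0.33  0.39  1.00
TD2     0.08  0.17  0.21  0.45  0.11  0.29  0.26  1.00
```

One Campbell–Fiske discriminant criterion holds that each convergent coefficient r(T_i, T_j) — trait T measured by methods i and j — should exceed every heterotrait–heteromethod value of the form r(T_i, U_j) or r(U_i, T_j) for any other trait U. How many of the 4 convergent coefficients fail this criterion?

Checking each validity diagonal entry against its comparison values:
TA (methods 1·2): 0.60 vs {0.14, 0.07, 0.23, 0.43, 0.08, 0.12} → pass.
TB (methods 1·2): 0.38 vs {0.07, 0.14, 0.21, 0.32, 0.17, 0.29} → pass.
TC (methods 1·2): 0.42 vs {0.43, 0.23, 0.32, 0.21, 0.21, 0.23} → fail.
TD (methods 1·2): 0.45 vs {0.12, 0.08, 0.29, 0.17, 0.23, 0.21} → pass.
1 of 4 fail.

1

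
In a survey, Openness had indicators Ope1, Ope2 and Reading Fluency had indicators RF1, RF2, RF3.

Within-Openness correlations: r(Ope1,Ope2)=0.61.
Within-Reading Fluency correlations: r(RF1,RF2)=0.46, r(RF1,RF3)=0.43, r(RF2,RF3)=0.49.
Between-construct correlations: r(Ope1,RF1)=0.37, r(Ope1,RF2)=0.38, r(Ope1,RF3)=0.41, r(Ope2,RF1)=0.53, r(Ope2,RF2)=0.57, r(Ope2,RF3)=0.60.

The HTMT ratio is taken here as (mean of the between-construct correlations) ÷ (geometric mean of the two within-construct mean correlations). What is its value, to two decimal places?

Mean between = 2.86/6 = 0.4767.
Mean within-Ope = 0.61/1 = 0.6100; mean within-RF = 1.38/3 = 0.4600.
Geometric mean = √(0.6100 × 0.4600) = 0.5297.
HTMT = 0.4767 / 0.5297 = 0.90.

0.90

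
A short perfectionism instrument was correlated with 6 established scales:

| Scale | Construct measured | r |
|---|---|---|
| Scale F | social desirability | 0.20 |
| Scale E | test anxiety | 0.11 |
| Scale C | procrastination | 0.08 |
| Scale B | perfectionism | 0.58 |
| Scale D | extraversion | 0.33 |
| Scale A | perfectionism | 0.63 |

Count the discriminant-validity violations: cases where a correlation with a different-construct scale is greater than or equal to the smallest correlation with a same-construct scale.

Convergent (same construct = perfectionism): Scale B, Scale A.
Smallest convergent = 0.58. Discriminant values: 0.20, 0.11, 0.08, 0.33; count ≥ 0.58 → 0.

0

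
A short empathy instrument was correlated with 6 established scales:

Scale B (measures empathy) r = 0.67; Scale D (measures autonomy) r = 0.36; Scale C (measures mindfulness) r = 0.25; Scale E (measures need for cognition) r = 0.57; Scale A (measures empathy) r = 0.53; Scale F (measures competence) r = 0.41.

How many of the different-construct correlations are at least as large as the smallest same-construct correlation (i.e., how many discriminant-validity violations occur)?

Convergent (same construct = empathy): Scale B, Scale A.
Smallest convergent = 0.53. Discriminant values: 0.36, 0.25, 0.57, 0.41; count ≥ 0.53 → 1.

1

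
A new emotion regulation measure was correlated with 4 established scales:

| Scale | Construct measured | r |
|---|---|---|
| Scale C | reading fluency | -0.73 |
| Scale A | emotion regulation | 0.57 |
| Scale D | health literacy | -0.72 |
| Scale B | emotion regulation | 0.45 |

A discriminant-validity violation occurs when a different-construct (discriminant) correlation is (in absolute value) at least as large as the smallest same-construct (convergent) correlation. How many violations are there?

2

Convergent (same construct = emotion regulation): Scale A, Scale B.
Smallest convergent = 0.45. Discriminant |r|: 0.73, 0.72; count ≥ 0.45 → 2.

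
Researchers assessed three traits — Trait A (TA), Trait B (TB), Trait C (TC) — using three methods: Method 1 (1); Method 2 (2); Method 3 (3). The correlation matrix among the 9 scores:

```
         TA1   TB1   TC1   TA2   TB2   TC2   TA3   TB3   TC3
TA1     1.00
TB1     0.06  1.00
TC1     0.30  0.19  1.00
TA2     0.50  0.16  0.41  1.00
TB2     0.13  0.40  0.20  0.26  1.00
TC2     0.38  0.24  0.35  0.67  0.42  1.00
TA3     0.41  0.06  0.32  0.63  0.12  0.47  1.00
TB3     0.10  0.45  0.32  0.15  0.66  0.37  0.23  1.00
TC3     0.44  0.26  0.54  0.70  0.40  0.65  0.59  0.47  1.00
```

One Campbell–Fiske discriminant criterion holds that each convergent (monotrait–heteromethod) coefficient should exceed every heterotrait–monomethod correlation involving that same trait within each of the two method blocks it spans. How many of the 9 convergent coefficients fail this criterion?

8

Checking each validity diagonal entry against its comparison values:
TA (methods 1·2): 0.50 vs {0.06, 0.26, 0.30, 0.67} → fail.
TA (methods 1·3): 0.41 vs {0.06, 0.23, 0.30, 0.59} → fail.
TA (methods 2·3): 0.63 vs {0.26, 0.23, 0.67, 0.59} → fail.
TB (methods 1·2): 0.40 vs {0.06, 0.26, 0.19, 0.42} → fail.
TB (methods 1·3): 0.45 vs {0.06, 0.23, 0.19, 0.47} → fail.
TB (methods 2·3): 0.66 vs {0.26, 0.23, 0.42, 0.47} → pass.
TC (methods 1·2): 0.35 vs {0.30, 0.67, 0.19, 0.42} → fail.
TC (methods 1·3): 0.54 vs {0.30, 0.59, 0.19, 0.47} → fail.
TC (methods 2·3): 0.65 vs {0.67, 0.59, 0.42, 0.47} → fail.
8 of 9 fail.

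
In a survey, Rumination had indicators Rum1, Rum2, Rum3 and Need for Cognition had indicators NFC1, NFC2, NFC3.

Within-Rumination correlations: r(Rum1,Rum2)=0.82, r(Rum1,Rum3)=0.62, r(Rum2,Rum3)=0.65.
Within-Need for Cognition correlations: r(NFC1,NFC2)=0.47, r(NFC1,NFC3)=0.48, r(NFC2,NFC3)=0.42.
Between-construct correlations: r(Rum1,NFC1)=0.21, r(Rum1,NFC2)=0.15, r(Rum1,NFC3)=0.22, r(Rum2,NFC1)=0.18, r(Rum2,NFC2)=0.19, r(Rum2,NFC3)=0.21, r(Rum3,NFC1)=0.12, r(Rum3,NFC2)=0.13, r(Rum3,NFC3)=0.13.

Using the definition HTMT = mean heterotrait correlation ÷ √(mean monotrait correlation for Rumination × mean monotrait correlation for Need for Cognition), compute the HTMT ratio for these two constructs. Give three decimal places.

Mean between = 1.54/9 = 0.1711.
Mean within-Rum = 2.09/3 = 0.6967; mean within-NFC = 1.37/3 = 0.4567.
Geometric mean = √(0.6967 × 0.4567) = 0.5641.
HTMT = 0.1711 / 0.5641 = 0.303.

0.303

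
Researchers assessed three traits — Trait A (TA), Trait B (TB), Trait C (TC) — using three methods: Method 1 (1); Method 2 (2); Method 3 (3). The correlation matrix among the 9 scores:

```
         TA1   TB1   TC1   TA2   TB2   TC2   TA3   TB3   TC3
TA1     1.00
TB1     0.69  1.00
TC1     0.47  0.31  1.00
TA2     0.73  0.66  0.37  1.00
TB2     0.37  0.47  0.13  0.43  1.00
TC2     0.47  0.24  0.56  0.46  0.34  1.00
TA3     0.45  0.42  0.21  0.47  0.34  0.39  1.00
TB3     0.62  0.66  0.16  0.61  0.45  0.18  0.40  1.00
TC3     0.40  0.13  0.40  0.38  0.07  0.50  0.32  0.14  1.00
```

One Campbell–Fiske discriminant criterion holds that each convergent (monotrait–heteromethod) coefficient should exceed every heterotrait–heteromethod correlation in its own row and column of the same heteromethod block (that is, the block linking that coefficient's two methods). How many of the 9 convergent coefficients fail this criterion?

5

Each convergent coefficient versus the relevant comparison correlations:
TA (methods 1·2): 0.73 vs {0.37, 0.66, 0.47, 0.37} → pass.
TA (methods 1·3): 0.45 vs {0.62, 0.42, 0.40, 0.21} → fail.
TA (methods 2·3): 0.47 vs {0.61, 0.34, 0.38, 0.39} → fail.
TB (methods 1·2): 0.47 vs {0.66, 0.37, 0.24, 0.13} → fail.
TB (methods 1·3): 0.66 vs {0.42, 0.62, 0.13, 0.16} → pass.
TB (methods 2·3): 0.45 vs {0.34, 0.61, 0.07, 0.18} → fail.
TC (methods 1·2): 0.56 vs {0.37, 0.47, 0.13, 0.24} → pass.
TC (methods 1·3): 0.40 vs {0.21, 0.40, 0.16, 0.13} → fail.
TC (methods 2·3): 0.50 vs {0.39, 0.38, 0.18, 0.07} → pass.
5 of 9 fail.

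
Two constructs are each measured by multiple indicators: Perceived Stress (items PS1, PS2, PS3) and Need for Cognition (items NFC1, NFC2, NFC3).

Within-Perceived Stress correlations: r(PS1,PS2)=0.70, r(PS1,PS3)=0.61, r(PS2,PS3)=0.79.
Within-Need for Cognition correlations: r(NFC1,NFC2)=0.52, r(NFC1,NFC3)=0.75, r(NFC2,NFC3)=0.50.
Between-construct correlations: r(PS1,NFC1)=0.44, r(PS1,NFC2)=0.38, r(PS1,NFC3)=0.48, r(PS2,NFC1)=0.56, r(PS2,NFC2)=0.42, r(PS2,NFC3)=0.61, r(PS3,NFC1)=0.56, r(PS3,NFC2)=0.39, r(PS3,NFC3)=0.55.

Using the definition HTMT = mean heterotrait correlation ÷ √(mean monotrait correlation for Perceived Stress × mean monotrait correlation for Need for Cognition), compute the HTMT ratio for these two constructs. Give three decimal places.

0.759

Mean heterotrait r = 4.39/9 = 0.4878.
Mean within-PS = 2.10/3 = 0.7000; mean within-NFC = 1.77/3 = 0.5900.
Geometric mean = √(0.7000 × 0.5900) = 0.6427.
HTMT = 0.4878 / 0.6427 = 0.759.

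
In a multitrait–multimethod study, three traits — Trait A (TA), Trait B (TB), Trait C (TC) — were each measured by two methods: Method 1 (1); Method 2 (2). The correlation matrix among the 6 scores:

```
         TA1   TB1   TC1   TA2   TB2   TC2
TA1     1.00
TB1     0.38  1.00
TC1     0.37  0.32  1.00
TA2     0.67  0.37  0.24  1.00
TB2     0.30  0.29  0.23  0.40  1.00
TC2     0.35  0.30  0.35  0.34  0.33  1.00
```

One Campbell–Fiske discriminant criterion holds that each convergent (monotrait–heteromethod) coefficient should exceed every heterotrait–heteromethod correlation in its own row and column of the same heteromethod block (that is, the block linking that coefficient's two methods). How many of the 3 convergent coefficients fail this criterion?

2

Each convergent coefficient versus the relevant comparison correlations:
TA (methods 1·2): 0.67 vs {0.30, 0.37, 0.35, 0.24} → pass.
TB (methods 1·2): 0.29 vs {0.37, 0.30, 0.30, 0.23} → fail.
TC (methods 1·2): 0.35 vs {0.24, 0.35, 0.23, 0.30} → fail.
2 of 3 fail.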